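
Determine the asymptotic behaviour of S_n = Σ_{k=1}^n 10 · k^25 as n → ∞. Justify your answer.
S_n ~ 5 · n^26 / 13

By integral comparison (Euler-Maclaurin), Σ_{k=1}^n 10 · k^25 = 10 · ∫_0^n x^25 dx + O(n^25) = 10 · n^26/26 = 5 · n^26 / 13 + O(n^25). (Equivalently, Faulhaber's formula gives the same leading term.)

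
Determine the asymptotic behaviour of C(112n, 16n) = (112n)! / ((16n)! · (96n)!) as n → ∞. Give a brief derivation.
C(112n, 16n) ~ (823543/46656)^(16n) · sqrt(7/(12π·16n))

Write N = 16n. Apply Stirling to each factorial:
  (7N)! ~ sqrt(2π·7N) · (7N/e)^(7N),
  N! ~ sqrt(2π N) · (N/e)^N,
  (6N)! ~ sqrt(2π·6N) · (6N/e)^(6N).
The exponential factors combine to (7N)^(7N) / (N^N · (6N)^(6N)) = 7^(7N)/6^(6N) = (7^7/6^6)^N = (823543/46656)^N.
The square-root prefactors combine to sqrt(2π·7N) / (sqrt(2π N)·sqrt(2π·6N)) = sqrt(7 / (2π·6·N)) = sqrt(7/(12π·16n)).
Substituting N = 16n: C(112n, 16n) ~ (823543/46656)^(16n) · sqrt(7/(12π·16n)).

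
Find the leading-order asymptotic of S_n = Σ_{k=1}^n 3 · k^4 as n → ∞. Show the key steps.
S_n ~ 3 · n^5 / 5

By integral comparison (Euler-Maclaurin), Σ_{k=1}^n 3 · k^4 = 3 · ∫_0^n x^4 dx + O(n^4) = 3 · n^5/5 + O(n^4). (Equivalently, Faulhaber's formula gives the same leading term.)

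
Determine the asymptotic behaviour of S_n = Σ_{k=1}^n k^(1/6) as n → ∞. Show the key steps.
S_n ~ (6/7) · n^(7/6)

Integral comparison: Σ_{k=1}^n k^(1/6) = ∫_0^n x^(1/6) dx + O(n^(1/6)). The integral is n^(1 + 1/6) / (1 + 1/6) = n^((1+6)/6) / ((1+6)/6) = (6/7) · n^(7/6).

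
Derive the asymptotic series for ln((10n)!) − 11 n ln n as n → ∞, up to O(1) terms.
ln((10n)!) − 11 n ln n = −n ln n + 10(ln 10 − 1) n + (1/2) ln(2π·10n) + O(1/n)

Stirling: ln((10n)!) = 10n ln(10n) − 10n + (1/2) ln(2π·10n) + O(1/n).
Expand 10n ln(10n) = 10n (ln n + ln 10) = 10n ln n + 10n ln 10.
Subtract 11n ln n: leading term is (10 − 11) n ln n = −n ln n. The next term is 10n ln 10 − 10n = 10(ln 10 − 1) n. Then the (1/2) ln(2π·10n) correction.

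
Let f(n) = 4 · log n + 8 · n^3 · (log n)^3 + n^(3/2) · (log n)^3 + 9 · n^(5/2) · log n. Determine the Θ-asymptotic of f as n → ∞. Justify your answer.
f(n) ∈ Θ(n^3 · (log n)^3)

Compare the terms by growth order. For large n, n^a · (log n)^b dominates n^a' · (log n)^b' iff a > a', or (a = a' and b > b'). Ranking the 4 terms shows the dominant one is 8 · n^3 · (log n)^3. Hence f(n) ∈ Θ(n^3 · (log n)^3).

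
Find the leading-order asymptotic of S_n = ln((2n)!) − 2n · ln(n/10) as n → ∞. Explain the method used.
S_n ~ 2n · (ln 20 − 1) + O(ln n)

Stirling: ln((2n)!) = 2n ln(2n) − 2n + O(ln n).
  S_n = 2n ln(2n) − 2n − 2n ln(n/10) + O(ln n)
      = 2n ln(2n) − 2n ln n + 2n ln 10 − 2n + O(ln n)
      = 2n ln 2 + 2n ln 10 − 2n + O(ln n)
      = 2n (ln 20 − 1) + O(ln n).
Numerically ln(20) − 1 ≈ 1.9957.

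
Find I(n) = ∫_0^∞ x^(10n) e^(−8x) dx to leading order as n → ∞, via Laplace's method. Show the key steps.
I(n) ~ (sqrt(2π·10n) / 8) · (10n/(8e))^(10n)

Write the integrand as exp(10n ln x − 8x) and set f(x) = 10n ln x − 8x. Then f'(x) = 10n/x − 8 = 0 at x* = 10n/8, and f''(x*) = −10n/x*^2 = −8^2/(10n). Laplace's method (interior maximum) gives
  I(n) ~ e^(f(x*)) · sqrt(2π / |f''(x*)|)
        = exp(10n ln(10n/8) − 10n) · sqrt(2π · 10n / 8^2)
        = (10n/8)^(10n) e^(−10n) · sqrt(2π·10n) / 8
        = (sqrt(2π·10n) / 8) · (10n/(8e))^(10n).
This matches Γ(10n+1)/8^(10n+1) with Stirling applied to Γ.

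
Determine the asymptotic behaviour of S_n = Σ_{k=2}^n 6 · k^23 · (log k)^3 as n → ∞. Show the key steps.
S_n ~ n^24 · (log n)^3 / 4

By integral comparison, S_n = ∫_1^n 6 · x^23 · (log x)^3 dx + O(n^23 · (log n)^3). For the integral, the leading term of ∫_1^n x^23 (log x)^3 dx is n^24/24 · (log n)^3 (by repeated integration by parts; each step lowers the log-exponent and produces a relatively O(1/log n) correction). Hence S_n ~ n^24 · (log n)^3 / 4.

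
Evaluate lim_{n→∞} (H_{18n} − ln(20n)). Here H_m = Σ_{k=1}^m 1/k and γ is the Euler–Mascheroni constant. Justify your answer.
lim = ln(9/10) + γ

By Euler-Maclaurin, H_m = ln m + γ + O(1/m). So
  H_{18n} − ln(20n) = ln(18n) + γ − ln(20n) + O(1/n)
                       = ln(18/20) + γ + O(1/n).
Hence the limit is ln(18/20) + γ (= ln(9/10)).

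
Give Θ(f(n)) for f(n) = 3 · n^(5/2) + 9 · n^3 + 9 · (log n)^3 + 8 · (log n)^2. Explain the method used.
f(n) ∈ Θ(n^3)

Compare the terms by growth order. For large n, n^a · (log n)^b dominates n^a' · (log n)^b' iff a > a', or (a = a' and b > b'). Ranking the 4 terms shows the dominant one is 9 · n^3. Hence f(n) ∈ Θ(n^3).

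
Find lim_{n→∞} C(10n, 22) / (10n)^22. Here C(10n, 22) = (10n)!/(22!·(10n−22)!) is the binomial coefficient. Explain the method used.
lim = 1/22! = 1/1124000727777607680000

With N = 10n → ∞: C(N, 22) / N^22 = [N(N−1)…(N−21)] / (22! · N^22) = (1/22!) · 1 · (1 − 1/(10n)) · … · (1 − 21/(10n)). Each factor → 1 as N → ∞, so the limit is 1/22! = 1/1124000727777607680000.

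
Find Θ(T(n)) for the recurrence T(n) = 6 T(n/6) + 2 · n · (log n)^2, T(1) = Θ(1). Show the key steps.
T(n) = Θ(n · (log n)^3)

Here log_6 6 = 1 and f(n) = 2 · n · (log n)^2 = Θ(n^(log_6 6) · (log n)^2). This is the extended Case 2 of the master theorem (f matches the critical exponent up to log factors), giving T(n) = Θ(n^(log_6 6) · (log n)^(2+1)) = Θ(n · (log n)^3).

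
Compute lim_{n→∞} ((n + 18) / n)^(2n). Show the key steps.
lim = e^36

Rewrite as (1 + 18/n)^(2n). By the standard limit (1 + x/n)^n → e^x, we have (1 + 18/n)^n → e^18, and raising to the 2nd power gives e^36.
More precisely, ln[(1 + 18/n)^(2n)] = 2n · ln(1 + 18/n) = 2n · (18/n + O(1/n^2)) = 36 + O(1/n) → 36.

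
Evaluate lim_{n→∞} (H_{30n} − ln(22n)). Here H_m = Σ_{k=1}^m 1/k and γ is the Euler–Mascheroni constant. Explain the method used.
lim = ln(15/11) + γ

By Euler-Maclaurin, H_m = ln m + γ + O(1/m). So
  H_{30n} − ln(22n) = ln(30n) + γ − ln(22n) + O(1/n)
                       = ln(30/22) + γ + O(1/n).
Hence the limit is ln(30/22) + γ (= ln(15/11)).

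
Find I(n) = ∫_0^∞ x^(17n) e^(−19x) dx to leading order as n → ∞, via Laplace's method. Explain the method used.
I(n) ~ (sqrt(2π·17n) / 19) · (17n/(19e))^(17n)

Write the integrand as exp(17n ln x − 19x) and set f(x) = 17n ln x − 19x. Then f'(x) = 17n/x − 19 = 0 at x* = 17n/19, and f''(x*) = −17n/x*^2 = −19^2/(17n). Laplace's method (interior maximum) gives
  I(n) ~ e^(f(x*)) · sqrt(2π / |f''(x*)|)
        = exp(17n ln(17n/19) − 17n) · sqrt(2π · 17n / 19^2)
        = (17n/19)^(17n) e^(−17n) · sqrt(2π·17n) / 19
        = (sqrt(2π·17n) / 19) · (17n/(19e))^(17n).
This matches Γ(17n+1)/19^(17n+1) with Stirling applied to Γ.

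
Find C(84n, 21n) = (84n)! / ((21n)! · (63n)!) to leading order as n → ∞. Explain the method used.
C(84n, 21n) ~ (256/27)^(21n) · sqrt(2/(3π·21n))

Write N = 21n. Apply Stirling to each factorial:
  (4N)! ~ sqrt(2π·4N) · (4N/e)^(4N),
  N! ~ sqrt(2π N) · (N/e)^N,
  (3N)! ~ sqrt(2π·3N) · (3N/e)^(3N).
The exponential factors combine to (4N)^(4N) / (N^N · (3N)^(3N)) = 4^(4N)/3^(3N) = (4^4/3^3)^N = (256/27)^N.
The square-root prefactors combine to sqrt(2π·4N) / (sqrt(2π N)·sqrt(2π·3N)) = sqrt(4 / (2π·3·N)) = sqrt(2/(3π·21n)).
Substituting N = 21n: C(84n, 21n) ~ (256/27)^(21n) · sqrt(2/(3π·21n)).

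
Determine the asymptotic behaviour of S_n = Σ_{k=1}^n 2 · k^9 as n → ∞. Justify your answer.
S_n ~ n^10 / 5

By integral comparison (Euler-Maclaurin), Σ_{k=1}^n 2 · k^9 = 2 · ∫_0^n x^9 dx + O(n^9) = 2 · n^10/10 = n^10 / 5 + O(n^9). (Equivalently, Faulhaber's formula gives the same leading term.)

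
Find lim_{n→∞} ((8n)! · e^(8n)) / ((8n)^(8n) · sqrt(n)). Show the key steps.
lim = sqrt(2π·8)

Stirling: (8n)! ~ sqrt(2π·8n) · (8n/e)^(8n). Hence
  (8n)! · e^(8n) / (8n)^(8n) ~ sqrt(2π·8n).
Dividing by sqrt(n): sqrt(2π·8n) / sqrt(n) = sqrt(2π·8) · n^((1−1)/2), so the limit is sqrt(2π·8).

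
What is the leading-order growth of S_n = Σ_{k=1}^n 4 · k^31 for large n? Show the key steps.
S_n ~ n^32 / 8

By integral comparison (Euler-Maclaurin), Σ_{k=1}^n 4 · k^31 = 4 · ∫_0^n x^31 dx + O(n^31) = 4 · n^32/32 = n^32 / 8 + O(n^31). (Equivalently, Faulhaber's formula gives the same leading term.)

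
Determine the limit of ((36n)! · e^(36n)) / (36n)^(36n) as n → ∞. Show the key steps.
lim = ∞

Stirling: (36n)! ~ sqrt(2π·36n) · (36n/e)^(36n). Hence
  (36n)! · e^(36n) / (36n)^(36n) ~ sqrt(2π·36n) = sqrt(2π·36) · sqrt(n) → ∞.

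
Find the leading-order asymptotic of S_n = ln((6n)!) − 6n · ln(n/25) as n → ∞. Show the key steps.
S_n ~ 6n · (ln 150 − 1) + O(ln n)

Stirling: ln((6n)!) = 6n ln(6n) − 6n + O(ln n).
  S_n = 6n ln(6n) − 6n − 6n ln(n/25) + O(ln n)
      = 6n ln(6n) − 6n ln n + 6n ln 25 − 6n + O(ln n)
      = 6n ln 6 + 6n ln 25 − 6n + O(ln n)
      = 6n (ln 150 − 1) + O(ln n).
Numerically ln(150) − 1 ≈ 4.0106.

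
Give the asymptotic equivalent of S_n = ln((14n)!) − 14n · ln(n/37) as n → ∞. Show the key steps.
S_n ~ 14n · (ln 518 − 1) + O(ln n)

Stirling: ln((14n)!) = 14n ln(14n) − 14n + O(ln n).
  S_n = 14n ln(14n) − 14n − 14n ln(n/37) + O(ln n)
      = 14n ln(14n) − 14n ln n + 14n ln 37 − 14n + O(ln n)
      = 14n ln 14 + 14n ln 37 − 14n + O(ln n)
      = 14n (ln 518 − 1) + O(ln n).
Numerically ln(518) − 1 ≈ 5.2500.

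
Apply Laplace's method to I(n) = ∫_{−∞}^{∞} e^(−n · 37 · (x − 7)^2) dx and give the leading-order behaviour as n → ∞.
I(n) = sqrt(π/(37n))

Here φ(x) = 37 · (x − 7)^2 has its unique minimum at x* = 7 with φ(x*) = 0 and φ''(x*) = 74. Laplace's method gives
  I(n) ~ e^(−n φ(x*)) · sqrt(2π / (n · φ''(x*))) = sqrt(2π / (74n)) = sqrt(π/(37n)).
This is exact: substituting u = (x − 7)·sqrt(37n) gives I(n) = (1/sqrt(37n)) ∫_{−∞}^{∞} e^(−u^2) du = sqrt(π/(37n)).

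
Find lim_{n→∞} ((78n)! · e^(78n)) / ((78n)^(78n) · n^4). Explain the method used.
lim = 0

Stirling: (78n)! ~ sqrt(2π·78n) · (78n/e)^(78n). Hence
  (78n)! · e^(78n) / (78n)^(78n) ~ sqrt(2π·78n).
Dividing by n^4: sqrt(2π·78n) / n^4 = sqrt(2π·78) · n^((1−8)/2), so the expression behaves like sqrt(2π·78) · n^((1−8)/2) → 0.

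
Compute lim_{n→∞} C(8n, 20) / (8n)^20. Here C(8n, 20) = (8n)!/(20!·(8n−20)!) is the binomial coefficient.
lim = 1/20! = 1/2432902008176640000

With N = 8n → ∞: C(N, 20) / N^20 = [N(N−1)…(N−19)] / (20! · N^20) = (1/20!) · 1 · (1 − 1/(8n)) · … · (1 − 19/(8n)). Each factor → 1 as N → ∞, so the limit is 1/20! = 1/2432902008176640000.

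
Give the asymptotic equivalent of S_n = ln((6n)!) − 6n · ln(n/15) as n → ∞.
S_n ~ 6n · (ln 90 − 1) + O(ln n)

Stirling: ln((6n)!) = 6n ln(6n) − 6n + O(ln n).
  S_n = 6n ln(6n) − 6n − 6n ln(n/15) + O(ln n)
      = 6n ln(6n) − 6n ln n + 6n ln 15 − 6n + O(ln n)
      = 6n ln 6 + 6n ln 15 − 6n + O(ln n)
      = 6n (ln 90 − 1) + O(ln n).
Numerically ln(90) − 1 ≈ 3.4998.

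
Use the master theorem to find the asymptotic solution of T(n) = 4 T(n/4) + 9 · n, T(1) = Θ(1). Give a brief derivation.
T(n) = Θ(n log n)

log_4 4 = 1, and f(n) = 9 · n = Θ(n^(log_4 4)). This is Case 2 of the master theorem: T(n) = Θ(f(n) · log n) = Θ(n log n).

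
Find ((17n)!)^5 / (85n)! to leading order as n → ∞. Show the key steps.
((17n)!)^5/(85n)! ~ ((2π·17n)^(4/2) / sqrt(5)) · 5^(−5·17n)  →  0

Write N = 17n. Stirling: N! ~ sqrt(2π N)(N/e)^N and (5N)! ~ sqrt(2π·5N)·(5N/e)^(5N).
  (N!)^5/(5N)! ~ (2π N)^(5/2) (N/e)^(5N) / [sqrt(2π·5N) (5N/e)^(5N)]
     = (2π N)^(5/2) / sqrt(2π·5N) · (N/(5N))^(5N)
     = (2π N)^((5−1)/2) / sqrt(5) · 5^(−5N).
Since 5^5 > 1, the factor 5^(−5N) decays exponentially, so the ratio → 0. Substituting N = 17n gives the stated form.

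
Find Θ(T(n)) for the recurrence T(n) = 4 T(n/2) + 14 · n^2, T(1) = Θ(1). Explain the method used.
T(n) = Θ(n^2 log n)

log_2 4 = 2, and f(n) = 14 · n^2 = Θ(n^(log_2 4)). This is Case 2 of the master theorem: T(n) = Θ(f(n) · log n) = Θ(n^2 log n).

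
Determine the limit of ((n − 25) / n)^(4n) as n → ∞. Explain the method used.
lim = e^(−100)

Rewrite as (1 − 25/n)^(4n). By the standard limit (1 + x/n)^n → e^x, we have (1 − 25/n)^n → e^(−25), and raising to the 4th power gives e^(−100).
More precisely, ln[(1 − 25/n)^(4n)] = 4n · ln(1 − 25/n) = 4n · (-25/n + O(1/n^2)) = -100 + O(1/n) → -100.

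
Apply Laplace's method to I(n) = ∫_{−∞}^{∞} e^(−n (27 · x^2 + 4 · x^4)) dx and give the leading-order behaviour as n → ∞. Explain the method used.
I(n) ~ sqrt(π/(27n))

φ(x) = 27 · x^2 + 4 · x^4 has its unique global minimum at x* = 0 (since φ'(x) = 54x + 16x^3 = 0 only at x = 0 for real x with both coefficients positive, and φ → ∞ as |x| → ∞). At x* = 0, φ(0) = 0 and φ''(0) = 54. Laplace's method then gives
  I(n) ~ sqrt(2π / (n · φ''(0))) · e^(−n φ(0)) = sqrt(2π / (54n)) = sqrt(π/(27n)).
The 4 · x^4 term contributes only at subleading order (an O(1/n) relative correction).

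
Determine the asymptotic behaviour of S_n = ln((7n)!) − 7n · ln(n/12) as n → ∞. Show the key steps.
S_n ~ 7n · (ln 84 − 1) + O(ln n)

Stirling: ln((7n)!) = 7n ln(7n) − 7n + O(ln n).
  S_n = 7n ln(7n) − 7n − 7n ln(n/12) + O(ln n)
      = 7n ln(7n) − 7n ln n + 7n ln 12 − 7n + O(ln n)
      = 7n ln 7 + 7n ln 12 − 7n + O(ln n)
      = 7n (ln 84 − 1) + O(ln n).
Numerically ln(84) − 1 ≈ 3.4308.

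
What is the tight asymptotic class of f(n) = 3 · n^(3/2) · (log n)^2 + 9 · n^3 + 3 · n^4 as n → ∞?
f(n) ∈ Θ(n^4)

Compare the terms by growth order. For large n, n^a · (log n)^b dominates n^a' · (log n)^b' iff a > a', or (a = a' and b > b'). Ranking the 3 terms shows the dominant one is 3 · n^4. Hence f(n) ∈ Θ(n^4).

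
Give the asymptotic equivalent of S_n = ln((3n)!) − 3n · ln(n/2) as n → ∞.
S_n ~ 3n · (ln 6 − 1) + O(ln n)

Stirling: ln((3n)!) = 3n ln(3n) − 3n + O(ln n).
  S_n = 3n ln(3n) − 3n − 3n ln(n/2) + O(ln n)
      = 3n ln(3n) − 3n ln n + 3n ln 2 − 3n + O(ln n)
      = 3n ln 3 + 3n ln 2 − 3n + O(ln n)
      = 3n (ln 6 − 1) + O(ln n).
Numerically ln(6) − 1 ≈ 0.7918.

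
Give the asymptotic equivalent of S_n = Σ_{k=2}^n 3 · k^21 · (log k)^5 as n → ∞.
S_n ~ 3 · n^22 · (log n)^5 / 22

By integral comparison, S_n = ∫_1^n 3 · x^21 · (log x)^5 dx + O(n^21 · (log n)^5). For the integral, the leading term of ∫_1^n x^21 (log x)^5 dx is n^22/22 · (log n)^5 (by repeated integration by parts; each step lowers the log-exponent and produces a relatively O(1/log n) correction). Hence S_n ~ 3 · n^22 · (log n)^5 / 22.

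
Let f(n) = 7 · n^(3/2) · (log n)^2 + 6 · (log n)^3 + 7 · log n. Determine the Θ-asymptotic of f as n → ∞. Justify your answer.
f(n) ∈ Θ(n^(3/2) · (log n)^2)

Compare the terms by growth order. For large n, n^a · (log n)^b dominates n^a' · (log n)^b' iff a > a', or (a = a' and b > b'). Ranking the 3 terms shows the dominant one is 7 · n^(3/2) · (log n)^2. Hence f(n) ∈ Θ(n^(3/2) · (log n)^2).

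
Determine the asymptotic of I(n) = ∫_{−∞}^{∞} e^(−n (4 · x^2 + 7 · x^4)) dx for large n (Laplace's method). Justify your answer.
I(n) ~ sqrt(π/(4n))

φ(x) = 4 · x^2 + 7 · x^4 has its unique global minimum at x* = 0 (since φ'(x) = 8x + 28x^3 = 0 only at x = 0 for real x with both coefficients positive, and φ → ∞ as |x| → ∞). At x* = 0, φ(0) = 0 and φ''(0) = 8. Laplace's method then gives
  I(n) ~ sqrt(2π / (n · φ''(0))) · e^(−n φ(0)) = sqrt(2π / (8n)) = sqrt(π/(4n)).
The 7 · x^4 term contributes only at subleading order (an O(1/n) relative correction).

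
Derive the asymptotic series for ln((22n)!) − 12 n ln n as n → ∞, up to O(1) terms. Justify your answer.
ln((22n)!) − 12 n ln n = 10 n ln n + 22(ln 22 − 1) n + (1/2) ln(2π·22n) + O(1/n)

Stirling: ln((22n)!) = 22n ln(22n) − 22n + (1/2) ln(2π·22n) + O(1/n).
Expand 22n ln(22n) = 22n (ln n + ln 22) = 22n ln n + 22n ln 22.
Subtract 12n ln n: leading term is (22 − 12) n ln n = 10 n ln n. The next term is 22n ln 22 − 22n = 22(ln 22 − 1) n. Then the (1/2) ln(2π·22n) correction.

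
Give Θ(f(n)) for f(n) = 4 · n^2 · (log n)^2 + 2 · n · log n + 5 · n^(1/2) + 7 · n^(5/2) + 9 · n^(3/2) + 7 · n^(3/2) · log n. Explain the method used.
f(n) ∈ Θ(n^(5/2))

Compare the terms by growth order. For large n, n^a · (log n)^b dominates n^a' · (log n)^b' iff a > a', or (a = a' and b > b'). Ranking the 6 terms shows the dominant one is 7 · n^(5/2). Hence f(n) ∈ Θ(n^(5/2)).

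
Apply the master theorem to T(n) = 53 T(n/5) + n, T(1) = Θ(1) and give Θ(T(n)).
T(n) = Θ(n^(log_5 53))

Master theorem: compare f(n) = n to n^(log_5 53) where log_5 53 ≈ 2.467. Since 1 < log_5 53, we have f(n) = O(n^(log_5 53 − ε)) for some ε > 0 — Case 1. Hence T(n) = Θ(n^(log_5 53)).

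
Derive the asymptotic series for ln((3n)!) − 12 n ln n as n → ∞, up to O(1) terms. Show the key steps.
ln((3n)!) − 12 n ln n = −9 n ln n + 3(ln 3 − 1) n + (1/2) ln(2π·3n) + O(1/n)

Stirling: ln((3n)!) = 3n ln(3n) − 3n + (1/2) ln(2π·3n) + O(1/n).
Expand 3n ln(3n) = 3n (ln n + ln 3) = 3n ln n + 3n ln 3.
Subtract 12n ln n: leading term is (3 − 12) n ln n = −9 n ln n. The next term is 3n ln 3 − 3n = 3(ln 3 − 1) n. Then the (1/2) ln(2π·3n) correction.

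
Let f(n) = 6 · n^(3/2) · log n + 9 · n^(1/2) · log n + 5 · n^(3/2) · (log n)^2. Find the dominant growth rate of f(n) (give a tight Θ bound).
f(n) ∈ Θ(n^(3/2) · (log n)^2)

Compare the terms by growth order. For large n, n^a · (log n)^b dominates n^a' · (log n)^b' iff a > a', or (a = a' and b > b'). Ranking the 3 terms shows the dominant one is 5 · n^(3/2) · (log n)^2. Hence f(n) ∈ Θ(n^(3/2) · (log n)^2).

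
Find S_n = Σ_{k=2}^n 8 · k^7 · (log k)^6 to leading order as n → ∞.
S_n ~ n^8 · (log n)^6

By integral comparison, S_n = ∫_1^n 8 · x^7 · (log x)^6 dx + O(n^7 · (log n)^6). For the integral, the leading term of ∫_1^n x^7 (log x)^6 dx is n^8/8 · (log n)^6 (by repeated integration by parts; each step lowers the log-exponent and produces a relatively O(1/log n) correction). Hence S_n ~ n^8 · (log n)^6.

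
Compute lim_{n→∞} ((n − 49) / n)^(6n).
lim = e^(−294)

Rewrite as (1 − 49/n)^(6n). By the standard limit (1 + x/n)^n → e^x, we have (1 − 49/n)^n → e^(−49), and raising to the 6th power gives e^(−294).
More precisely, ln[(1 − 49/n)^(6n)] = 6n · ln(1 − 49/n) = 6n · (-49/n + O(1/n^2)) = -294 + O(1/n) → -294.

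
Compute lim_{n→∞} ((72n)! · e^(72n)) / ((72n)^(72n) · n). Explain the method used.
lim = 0

Stirling: (72n)! ~ sqrt(2π·72n) · (72n/e)^(72n). Hence
  (72n)! · e^(72n) / (72n)^(72n) ~ sqrt(2π·72n).
Dividing by n: sqrt(2π·72n) / n = sqrt(2π·72) · n^((1−2)/2), so the expression behaves like sqrt(2π·72) · n^((1−2)/2) → 0.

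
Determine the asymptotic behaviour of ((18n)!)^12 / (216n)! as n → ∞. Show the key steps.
((18n)!)^12/(216n)! ~ ((2π·18n)^(11/2) / sqrt(12)) · 12^(−12·18n)  →  0

Write N = 18n. Stirling: N! ~ sqrt(2π N)(N/e)^N and (12N)! ~ sqrt(2π·12N)·(12N/e)^(12N).
  (N!)^12/(12N)! ~ (2π N)^(12/2) (N/e)^(12N) / [sqrt(2π·12N) (12N/e)^(12N)]
     = (2π N)^(12/2) / sqrt(2π·12N) · (N/(12N))^(12N)
     = (2π N)^((12−1)/2) / sqrt(12) · 12^(−12N).
Since 12^12 > 1, the factor 12^(−12N) decays exponentially, so the ratio → 0. Substituting N = 18n gives the stated form.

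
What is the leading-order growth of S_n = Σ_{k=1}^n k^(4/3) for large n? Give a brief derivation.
S_n ~ (3/7) · n^(7/3)

Integral comparison: Σ_{k=1}^n k^(4/3) = ∫_0^n x^(4/3) dx + O(n^(4/3)). The integral is n^(1 + 4/3) / (1 + 4/3) = n^((4+3)/3) / ((4+3)/3) = (3/7) · n^(7/3).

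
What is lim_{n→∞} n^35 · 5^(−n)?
lim = 0

Exponentials with base > 1 dominate every fixed polynomial: for any fixed c, n^c / 5^n → 0 as n → ∞ (e.g. by the ratio test, or by writing 5^n = e^(n ln 5) and noting e^(n ln 5) / n^c → ∞). Hence n^35 · 5^(−n) = n^35 / 5^n → 0.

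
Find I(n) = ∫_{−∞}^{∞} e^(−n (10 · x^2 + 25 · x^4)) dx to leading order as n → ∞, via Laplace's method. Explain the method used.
I(n) ~ sqrt(π/(10n))

φ(x) = 10 · x^2 + 25 · x^4 has its unique global minimum at x* = 0 (since φ'(x) = 20x + 100x^3 = 0 only at x = 0 for real x with both coefficients positive, and φ → ∞ as |x| → ∞). At x* = 0, φ(0) = 0 and φ''(0) = 20. Laplace's method then gives
  I(n) ~ sqrt(2π / (n · φ''(0))) · e^(−n φ(0)) = sqrt(2π / (20n)) = sqrt(π/(10n)).
The 25 · x^4 term contributes only at subleading order (an O(1/n) relative correction).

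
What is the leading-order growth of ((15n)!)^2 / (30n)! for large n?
((15n)!)^2/(30n)! ~ ((2π·15n)^(1/2) / sqrt(2)) · 2^(−2·15n)  →  0

Write N = 15n. Stirling: N! ~ sqrt(2π N)(N/e)^N and (2N)! ~ sqrt(2π·2N)·(2N/e)^(2N).
  (N!)^2/(2N)! ~ (2π N)^(2/2) (N/e)^(2N) / [sqrt(2π·2N) (2N/e)^(2N)]
     = (2π N)^(2/2) / sqrt(2π·2N) · (N/(2N))^(2N)
     = (2π N)^((2−1)/2) / sqrt(2) · 2^(−2N).
Since 2^2 > 1, the factor 2^(−2N) decays exponentially, so the ratio → 0. Substituting N = 15n gives the stated form.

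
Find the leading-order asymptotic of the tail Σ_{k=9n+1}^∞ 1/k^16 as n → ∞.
Σ_{k>9n} 1/k^16 ~ 1/(15 · (9n)^15)

Compare to the integral: ∫_{9n}^∞ x^(−16) dx = [−x^(−15)/15]_{9n}^∞ = 1/((16−1)·(9n)^15). Euler-Maclaurin then gives
  Σ_{k>9n} 1/k^16 = ∫_{9n}^∞ dx/x^16 − 1/(2·(9n)^16) + O(1/(9n)^17).
(Equivalently this is ζ(16) − Σ_{k≤9n} 1/k^16.)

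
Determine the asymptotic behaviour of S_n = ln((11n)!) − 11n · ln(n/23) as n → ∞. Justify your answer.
S_n ~ 11n · (ln 253 − 1) + O(ln n)

Stirling: ln((11n)!) = 11n ln(11n) − 11n + O(ln n).
  S_n = 11n ln(11n) − 11n − 11n ln(n/23) + O(ln n)
      = 11n ln(11n) − 11n ln n + 11n ln 23 − 11n + O(ln n)
      = 11n ln 11 + 11n ln 23 − 11n + O(ln n)
      = 11n (ln 253 − 1) + O(ln n).
Numerically ln(253) − 1 ≈ 4.5334.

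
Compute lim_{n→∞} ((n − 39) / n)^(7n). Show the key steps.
lim = e^(−273)

Rewrite as (1 − 39/n)^(7n). By the standard limit (1 + x/n)^n → e^x, we have (1 − 39/n)^n → e^(−39), and raising to the 7th power gives e^(−273).
More precisely, ln[(1 − 39/n)^(7n)] = 7n · ln(1 − 39/n) = 7n · (-39/n + O(1/n^2)) = -273 + O(1/n) → -273.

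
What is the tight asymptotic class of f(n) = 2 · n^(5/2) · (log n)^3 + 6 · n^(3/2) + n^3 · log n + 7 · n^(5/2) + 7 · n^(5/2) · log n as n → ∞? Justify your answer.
f(n) ∈ Θ(n^3 · log n)

Compare the terms by growth order. For large n, n^a · (log n)^b dominates n^a' · (log n)^b' iff a > a', or (a = a' and b > b'). Ranking the 5 terms shows the dominant one is n^3 · log n. Hence f(n) ∈ Θ(n^3 · log n).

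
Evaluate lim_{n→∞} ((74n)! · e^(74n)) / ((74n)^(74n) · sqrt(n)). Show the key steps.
lim = sqrt(2π·74)

Stirling: (74n)! ~ sqrt(2π·74n) · (74n/e)^(74n). Hence
  (74n)! · e^(74n) / (74n)^(74n) ~ sqrt(2π·74n).
Dividing by sqrt(n): sqrt(2π·74n) / sqrt(n) = sqrt(2π·74) · n^((1−1)/2), so the limit is sqrt(2π·74).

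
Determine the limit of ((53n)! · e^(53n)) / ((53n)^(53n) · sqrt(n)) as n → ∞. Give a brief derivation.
lim = sqrt(2π·53)

Stirling: (53n)! ~ sqrt(2π·53n) · (53n/e)^(53n). Hence
  (53n)! · e^(53n) / (53n)^(53n) ~ sqrt(2π·53n).
Dividing by sqrt(n): sqrt(2π·53n) / sqrt(n) = sqrt(2π·53) · n^((1−1)/2), so the limit is sqrt(2π·53).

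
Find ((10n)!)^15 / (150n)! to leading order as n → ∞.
((10n)!)^15/(150n)! ~ ((2π·10n)^(14/2) / sqrt(15)) · 15^(−15·10n)  →  0

Write N = 10n. Stirling: N! ~ sqrt(2π N)(N/e)^N and (15N)! ~ sqrt(2π·15N)·(15N/e)^(15N).
  (N!)^15/(15N)! ~ (2π N)^(15/2) (N/e)^(15N) / [sqrt(2π·15N) (15N/e)^(15N)]
     = (2π N)^(15/2) / sqrt(2π·15N) · (N/(15N))^(15N)
     = (2π N)^((15−1)/2) / sqrt(15) · 15^(−15N).
Since 15^15 > 1, the factor 15^(−15N) decays exponentially, so the ratio → 0. Substituting N = 10n gives the stated form.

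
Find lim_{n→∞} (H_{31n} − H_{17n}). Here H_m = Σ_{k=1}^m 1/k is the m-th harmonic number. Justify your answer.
lim = ln(31/17)

Euler-Maclaurin gives H_m = ln m + γ + 1/(2m) + O(1/m^2). The γ and O(1/m) terms cancel in the difference:
  H_{31n} − H_{17n} = ln(31n) − ln(17n) + O(1/n) = ln(31/17) + O(1/n).
Hence the limit is ln(31/17).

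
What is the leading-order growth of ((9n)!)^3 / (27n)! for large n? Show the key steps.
((9n)!)^3/(27n)! ~ ((2π·9n)^(2/2) / sqrt(3)) · 3^(−3·9n)  →  0

Write N = 9n. Stirling: N! ~ sqrt(2π N)(N/e)^N and (3N)! ~ sqrt(2π·3N)·(3N/e)^(3N).
  (N!)^3/(3N)! ~ (2π N)^(3/2) (N/e)^(3N) / [sqrt(2π·3N) (3N/e)^(3N)]
     = (2π N)^(3/2) / sqrt(2π·3N) · (N/(3N))^(3N)
     = (2π N)^((3−1)/2) / sqrt(3) · 3^(−3N).
Since 3^3 > 1, the factor 3^(−3N) decays exponentially, so the ratio → 0. Substituting N = 9n gives the stated form.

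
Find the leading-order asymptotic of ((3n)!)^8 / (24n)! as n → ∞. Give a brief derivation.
((3n)!)^8/(24n)! ~ ((2π·3n)^(7/2) / sqrt(8)) · 8^(−8·3n)  →  0

Write N = 3n. Stirling: N! ~ sqrt(2π N)(N/e)^N and (8N)! ~ sqrt(2π·8N)·(8N/e)^(8N).
  (N!)^8/(8N)! ~ (2π N)^(8/2) (N/e)^(8N) / [sqrt(2π·8N) (8N/e)^(8N)]
     = (2π N)^(8/2) / sqrt(2π·8N) · (N/(8N))^(8N)
     = (2π N)^((8−1)/2) / sqrt(8) · 8^(−8N).
Since 8^8 > 1, the factor 8^(−8N) decays exponentially, so the ratio → 0. Substituting N = 3n gives the stated form.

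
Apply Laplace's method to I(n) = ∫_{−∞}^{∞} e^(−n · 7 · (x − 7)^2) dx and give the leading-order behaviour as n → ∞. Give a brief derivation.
I(n) = sqrt(π/(7n))

Here φ(x) = 7 · (x − 7)^2 has its unique minimum at x* = 7 with φ(x*) = 0 and φ''(x*) = 14. Laplace's method gives
  I(n) ~ e^(−n φ(x*)) · sqrt(2π / (n · φ''(x*))) = sqrt(2π / (14n)) = sqrt(π/(7n)).
This is exact: substituting u = (x − 7)·sqrt(7n) gives I(n) = (1/sqrt(7n)) ∫_{−∞}^{∞} e^(−u^2) du = sqrt(π/(7n)).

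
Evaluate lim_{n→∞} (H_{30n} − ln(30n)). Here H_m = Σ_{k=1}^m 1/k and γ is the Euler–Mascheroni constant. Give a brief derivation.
lim = γ

By Euler-Maclaurin, H_m = ln m + γ + O(1/m). So
  H_{30n} − ln(30n) = ln(30n) + γ − ln(30n) + O(1/n)
                       = ln(30/30) + γ + O(1/n).
Hence the limit is γ (since ln 1 = 0).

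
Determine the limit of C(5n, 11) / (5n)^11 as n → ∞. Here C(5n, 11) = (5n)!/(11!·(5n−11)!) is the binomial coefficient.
lim = 1/11! = 1/39916800

With N = 5n → ∞: C(N, 11) / N^11 = [N(N−1)…(N−10)] / (11! · N^11) = (1/11!) · 1 · (1 − 1/(5n)) · … · (1 − 10/(5n)). Each factor → 1 as N → ∞, so the limit is 1/11! = 1/39916800.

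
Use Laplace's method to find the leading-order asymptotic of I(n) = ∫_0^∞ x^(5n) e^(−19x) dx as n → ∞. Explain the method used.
I(n) ~ (sqrt(2π·5n) / 19) · (5n/(19e))^(5n)

Write the integrand as exp(5n ln x − 19x) and set f(x) = 5n ln x − 19x. Then f'(x) = 5n/x − 19 = 0 at x* = 5n/19, and f''(x*) = −5n/x*^2 = −19^2/(5n). Laplace's method (interior maximum) gives
  I(n) ~ e^(f(x*)) · sqrt(2π / |f''(x*)|)
        = exp(5n ln(5n/19) − 5n) · sqrt(2π · 5n / 19^2)
        = (5n/19)^(5n) e^(−5n) · sqrt(2π·5n) / 19
        = (sqrt(2π·5n) / 19) · (5n/(19e))^(5n).
This matches Γ(5n+1)/19^(5n+1) with Stirling applied to Γ.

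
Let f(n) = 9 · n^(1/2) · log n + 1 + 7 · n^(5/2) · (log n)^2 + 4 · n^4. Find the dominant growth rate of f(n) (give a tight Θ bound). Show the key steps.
f(n) ∈ Θ(n^4)

Compare the terms by growth order. For large n, n^a · (log n)^b dominates n^a' · (log n)^b' iff a > a', or (a = a' and b > b'). Ranking the 4 terms shows the dominant one is 4 · n^4. Hence f(n) ∈ Θ(n^4).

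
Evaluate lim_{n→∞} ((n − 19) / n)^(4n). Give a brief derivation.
lim = e^(−76)

Rewrite as (1 − 19/n)^(4n). By the standard limit (1 + x/n)^n → e^x, we have (1 − 19/n)^n → e^(−19), and raising to the 4th power gives e^(−76).
More precisely, ln[(1 − 19/n)^(4n)] = 4n · ln(1 − 19/n) = 4n · (-19/n + O(1/n^2)) = -76 + O(1/n) → -76.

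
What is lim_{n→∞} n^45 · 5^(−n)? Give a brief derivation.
lim = 0

Exponentials with base > 1 dominate every fixed polynomial: for any fixed c, n^c / 5^n → 0 as n → ∞ (e.g. by the ratio test, or by writing 5^n = e^(n ln 5) and noting e^(n ln 5) / n^c → ∞). Hence n^45 · 5^(−n) = n^45 / 5^n → 0.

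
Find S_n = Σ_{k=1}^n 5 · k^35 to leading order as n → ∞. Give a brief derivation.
S_n ~ 5 · n^36 / 36

By integral comparison (Euler-Maclaurin), Σ_{k=1}^n 5 · k^35 = 5 · ∫_0^n x^35 dx + O(n^35) = 5 · n^36/36 + O(n^35). (Equivalently, Faulhaber's formula gives the same leading term.)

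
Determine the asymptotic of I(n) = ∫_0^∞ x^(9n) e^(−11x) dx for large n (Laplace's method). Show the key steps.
I(n) ~ (sqrt(2π·9n) / 11) · (9n/(11e))^(9n)

Write the integrand as exp(9n ln x − 11x) and set f(x) = 9n ln x − 11x. Then f'(x) = 9n/x − 11 = 0 at x* = 9n/11, and f''(x*) = −9n/x*^2 = −11^2/(9n). Laplace's method (interior maximum) gives
  I(n) ~ e^(f(x*)) · sqrt(2π / |f''(x*)|)
        = exp(9n ln(9n/11) − 9n) · sqrt(2π · 9n / 11^2)
        = (9n/11)^(9n) e^(−9n) · sqrt(2π·9n) / 11
        = (sqrt(2π·9n) / 11) · (9n/(11e))^(9n).
This matches Γ(9n+1)/11^(9n+1) with Stirling applied to Γ.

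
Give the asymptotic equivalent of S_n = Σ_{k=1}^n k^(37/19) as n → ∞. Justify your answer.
S_n ~ (19/56) · n^(56/19)

Integral comparison: Σ_{k=1}^n k^(37/19) = ∫_0^n x^(37/19) dx + O(n^(37/19)). The integral is n^(1 + 37/19) / (1 + 37/19) = n^((37+19)/19) / ((37+19)/19) = (19/56) · n^(56/19).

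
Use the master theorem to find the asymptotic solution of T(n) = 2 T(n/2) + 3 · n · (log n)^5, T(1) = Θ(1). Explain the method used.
T(n) = Θ(n · (log n)^6)

Here log_2 2 = 1 and f(n) = 3 · n · (log n)^5 = Θ(n^(log_2 2) · (log n)^5). This is the extended Case 2 of the master theorem (f matches the critical exponent up to log factors), giving T(n) = Θ(n^(log_2 2) · (log n)^(5+1)) = Θ(n · (log n)^6).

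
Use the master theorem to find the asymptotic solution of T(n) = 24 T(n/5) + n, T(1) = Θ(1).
T(n) = Θ(n^(log_5 24))

Master theorem: compare f(n) = n to n^(log_5 24) where log_5 24 ≈ 1.975. Since 1 < log_5 24, we have f(n) = O(n^(log_5 24 − ε)) for some ε > 0 — Case 1. Hence T(n) = Θ(n^(log_5 24)).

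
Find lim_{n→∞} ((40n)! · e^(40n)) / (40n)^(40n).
lim = ∞

Stirling: (40n)! ~ sqrt(2π·40n) · (40n/e)^(40n). Hence
  (40n)! · e^(40n) / (40n)^(40n) ~ sqrt(2π·40n) = sqrt(2π·40) · sqrt(n) → ∞.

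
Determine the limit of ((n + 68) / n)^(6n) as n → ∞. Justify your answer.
lim = e^408

Rewrite as (1 + 68/n)^(6n). By the standard limit (1 + x/n)^n → e^x, we have (1 + 68/n)^n → e^68, and raising to the 6th power gives e^408.
More precisely, ln[(1 + 68/n)^(6n)] = 6n · ln(1 + 68/n) = 6n · (68/n + O(1/n^2)) = 408 + O(1/n) → 408.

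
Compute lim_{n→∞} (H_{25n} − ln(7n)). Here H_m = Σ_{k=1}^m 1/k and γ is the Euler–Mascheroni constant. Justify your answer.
lim = ln(25/7) + γ

By Euler-Maclaurin, H_m = ln m + γ + O(1/m). So
  H_{25n} − ln(7n) = ln(25n) + γ − ln(7n) + O(1/n)
                       = ln(25/7) + γ + O(1/n).
Hence the limit is ln(25/7) + γ.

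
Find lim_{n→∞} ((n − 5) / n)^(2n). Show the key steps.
lim = e^(−10)

Rewrite as (1 − 5/n)^(2n). By the standard limit (1 + x/n)^n → e^x, we have (1 − 5/n)^n → e^(−5), and raising to the 2nd power gives e^(−10).
More precisely, ln[(1 − 5/n)^(2n)] = 2n · ln(1 − 5/n) = 2n · (-5/n + O(1/n^2)) = -10 + O(1/n) → -10.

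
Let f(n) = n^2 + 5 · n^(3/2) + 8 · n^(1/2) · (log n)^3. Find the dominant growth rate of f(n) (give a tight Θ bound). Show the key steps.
f(n) ∈ Θ(n^2)

Compare the terms by growth order. For large n, n^a · (log n)^b dominates n^a' · (log n)^b' iff a > a', or (a = a' and b > b'). Ranking the 3 terms shows the dominant one is n^2. Hence f(n) ∈ Θ(n^2).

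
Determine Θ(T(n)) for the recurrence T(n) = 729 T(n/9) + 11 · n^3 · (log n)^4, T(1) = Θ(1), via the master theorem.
T(n) = Θ(n^3 · (log n)^5)

Here log_9 729 = 3 and f(n) = 11 · n^3 · (log n)^4 = Θ(n^(log_9 729) · (log n)^4). This is the extended Case 2 of the master theorem (f matches the critical exponent up to log factors), giving T(n) = Θ(n^(log_9 729) · (log n)^(4+1)) = Θ(n^3 · (log n)^5).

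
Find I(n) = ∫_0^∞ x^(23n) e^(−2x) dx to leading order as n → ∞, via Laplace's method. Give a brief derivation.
I(n) ~ (sqrt(2π·23n) / 2) · (23n/(2e))^(23n)

Write the integrand as exp(23n ln x − 2x) and set f(x) = 23n ln x − 2x. Then f'(x) = 23n/x − 2 = 0 at x* = 23n/2, and f''(x*) = −23n/x*^2 = −2^2/(23n). Laplace's method (interior maximum) gives
  I(n) ~ e^(f(x*)) · sqrt(2π / |f''(x*)|)
        = exp(23n ln(23n/2) − 23n) · sqrt(2π · 23n / 2^2)
        = (23n/2)^(23n) e^(−23n) · sqrt(2π·23n) / 2
        = (sqrt(2π·23n) / 2) · (23n/(2e))^(23n).
This matches Γ(23n+1)/2^(23n+1) with Stirling applied to Γ.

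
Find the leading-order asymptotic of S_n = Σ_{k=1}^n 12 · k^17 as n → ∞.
S_n ~ 2 · n^18 / 3

By integral comparison (Euler-Maclaurin), Σ_{k=1}^n 12 · k^17 = 12 · ∫_0^n x^17 dx + O(n^17) = 12 · n^18/18 = 2 · n^18 / 3 + O(n^17). (Equivalently, Faulhaber's formula gives the same leading term.)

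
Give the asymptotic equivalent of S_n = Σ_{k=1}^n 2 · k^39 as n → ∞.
S_n ~ n^40 / 20

By integral comparison (Euler-Maclaurin), Σ_{k=1}^n 2 · k^39 = 2 · ∫_0^n x^39 dx + O(n^39) = 2 · n^40/40 = n^40 / 20 + O(n^39). (Equivalently, Faulhaber's formula gives the same leading term.)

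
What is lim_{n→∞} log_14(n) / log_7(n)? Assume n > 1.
lim = ln(7) / ln(14) = log_14(7)

Change of base: log_14(n) = ln n / ln 14 and log_7(n) = ln n / ln 7. The ratio is (ln n / ln 14) · (ln 7 / ln n) = ln 7 / ln 14, a constant independent of n. So the limit is ln 7 / ln 14 = log_14(7).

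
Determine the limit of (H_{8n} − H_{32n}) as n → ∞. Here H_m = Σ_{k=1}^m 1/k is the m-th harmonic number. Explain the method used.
lim = ln(8/32) = −ln 4

Euler-Maclaurin gives H_m = ln m + γ + 1/(2m) + O(1/m^2). The γ and O(1/m) terms cancel in the difference:
  H_{8n} − H_{32n} = ln(8n) − ln(32n) + O(1/n) = ln(8/32) + O(1/n).
Hence the limit is ln(8/32) = −ln 4.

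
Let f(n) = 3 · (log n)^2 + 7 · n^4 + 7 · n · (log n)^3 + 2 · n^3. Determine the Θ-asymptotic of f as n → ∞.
f(n) ∈ Θ(n^4)

Compare the terms by growth order. For large n, n^a · (log n)^b dominates n^a' · (log n)^b' iff a > a', or (a = a' and b > b'). Ranking the 4 terms shows the dominant one is 7 · n^4. Hence f(n) ∈ Θ(n^4).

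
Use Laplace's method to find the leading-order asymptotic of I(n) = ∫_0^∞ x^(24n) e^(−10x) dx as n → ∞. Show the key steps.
I(n) ~ (sqrt(2π·24n) / 10) · (24n/(10e))^(24n)

Write the integrand as exp(24n ln x − 10x) and set f(x) = 24n ln x − 10x. Then f'(x) = 24n/x − 10 = 0 at x* = 24n/10, and f''(x*) = −24n/x*^2 = −10^2/(24n). Laplace's method (interior maximum) gives
  I(n) ~ e^(f(x*)) · sqrt(2π / |f''(x*)|)
        = exp(24n ln(24n/10) − 24n) · sqrt(2π · 24n / 10^2)
        = (24n/10)^(24n) e^(−24n) · sqrt(2π·24n) / 10
        = (sqrt(2π·24n) / 10) · (24n/(10e))^(24n).
This matches Γ(24n+1)/10^(24n+1) with Stirling applied to Γ.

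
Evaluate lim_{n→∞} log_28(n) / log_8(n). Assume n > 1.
lim = ln(8) / ln(28) = log_28(8)

Change of base: log_28(n) = ln n / ln 28 and log_8(n) = ln n / ln 8. The ratio is (ln n / ln 28) · (ln 8 / ln n) = ln 8 / ln 28, a constant independent of n. So the limit is ln 8 / ln 28 = log_28(8).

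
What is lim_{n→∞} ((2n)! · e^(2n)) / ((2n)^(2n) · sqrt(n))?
lim = sqrt(2π·2)

Stirling: (2n)! ~ sqrt(2π·2n) · (2n/e)^(2n). Hence
  (2n)! · e^(2n) / (2n)^(2n) ~ sqrt(2π·2n).
Dividing by sqrt(n): sqrt(2π·2n) / sqrt(n) = sqrt(2π·2) · n^((1−1)/2), so the limit is sqrt(2π·2).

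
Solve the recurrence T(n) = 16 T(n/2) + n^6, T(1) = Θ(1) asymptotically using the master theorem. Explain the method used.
T(n) = Θ(n^6)

log_2 16 ≈ 4.000. f(n) = n^6 dominates n^(log_2 16) since 6 > 4.000, and the regularity condition a·f(n/b) = 16·(n/2)^6 = (16/64)·n^6 ≤ c·f(n) holds with c = 16/64 ≈ 0.25 < 1. So this is Case 3: T(n) = Θ(f(n)) = Θ(n^6).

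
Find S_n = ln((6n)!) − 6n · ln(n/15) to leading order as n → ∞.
S_n ~ 6n · (ln 90 − 1) + O(ln n)

Stirling: ln((6n)!) = 6n ln(6n) − 6n + O(ln n).
  S_n = 6n ln(6n) − 6n − 6n ln(n/15) + O(ln n)
      = 6n ln(6n) − 6n ln n + 6n ln 15 − 6n + O(ln n)
      = 6n ln 6 + 6n ln 15 − 6n + O(ln n)
      = 6n (ln 90 − 1) + O(ln n).
Numerically ln(90) − 1 ≈ 3.4998.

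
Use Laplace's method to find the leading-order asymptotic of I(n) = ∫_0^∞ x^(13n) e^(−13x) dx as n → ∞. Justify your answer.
I(n) ~ (sqrt(2π·13n) / 13) · (13n/(13e))^(13n)

Write the integrand as exp(13n ln x − 13x) and set f(x) = 13n ln x − 13x. Then f'(x) = 13n/x − 13 = 0 at x* = 13n/13, and f''(x*) = −13n/x*^2 = −13^2/(13n). Laplace's method (interior maximum) gives
  I(n) ~ e^(f(x*)) · sqrt(2π / |f''(x*)|)
        = exp(13n ln(13n/13) − 13n) · sqrt(2π · 13n / 13^2)
        = (13n/13)^(13n) e^(−13n) · sqrt(2π·13n) / 13
        = (sqrt(2π·13n) / 13) · (13n/(13e))^(13n).
This matches Γ(13n+1)/13^(13n+1) with Stirling applied to Γ.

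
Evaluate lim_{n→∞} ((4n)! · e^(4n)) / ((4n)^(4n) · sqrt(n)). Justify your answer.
lim = sqrt(2π·4)

Stirling: (4n)! ~ sqrt(2π·4n) · (4n/e)^(4n). Hence
  (4n)! · e^(4n) / (4n)^(4n) ~ sqrt(2π·4n).
Dividing by sqrt(n): sqrt(2π·4n) / sqrt(n) = sqrt(2π·4) · n^((1−1)/2), so the limit is sqrt(2π·4).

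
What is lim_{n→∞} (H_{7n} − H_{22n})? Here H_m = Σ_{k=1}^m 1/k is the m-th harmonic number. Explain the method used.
lim = ln(7/22)

Euler-Maclaurin gives H_m = ln m + γ + 1/(2m) + O(1/m^2). The γ and O(1/m) terms cancel in the difference:
  H_{7n} − H_{22n} = ln(7n) − ln(22n) + O(1/n) = ln(7/22) + O(1/n).
Hence the limit is ln(7/22).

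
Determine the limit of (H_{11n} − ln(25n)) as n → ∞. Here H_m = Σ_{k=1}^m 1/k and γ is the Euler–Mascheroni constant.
lim = ln(11/25) + γ

By Euler-Maclaurin, H_m = ln m + γ + O(1/m). So
  H_{11n} − ln(25n) = ln(11n) + γ − ln(25n) + O(1/n)
                       = ln(11/25) + γ + O(1/n).
Hence the limit is ln(11/25) + γ.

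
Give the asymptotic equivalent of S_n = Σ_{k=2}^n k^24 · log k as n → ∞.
S_n ~ n^25 log n / 25 − n^25 / 625

By integral comparison, S_n = ∫_1^n x^24 · log x dx + O(n^24 · log n). For the integral, ∫ x^24 log x dx = n^25 log n / 25 − n^25/625 (integration by parts). Hence S_n ~ n^25 log n / 25 − n^25 / 625.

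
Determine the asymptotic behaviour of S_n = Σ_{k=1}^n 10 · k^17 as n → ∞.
S_n ~ 5 · n^18 / 9

By integral comparison (Euler-Maclaurin), Σ_{k=1}^n 10 · k^17 = 10 · ∫_0^n x^17 dx + O(n^17) = 10 · n^18/18 = 5 · n^18 / 9 + O(n^17). (Equivalently, Faulhaber's formula gives the same leading term.)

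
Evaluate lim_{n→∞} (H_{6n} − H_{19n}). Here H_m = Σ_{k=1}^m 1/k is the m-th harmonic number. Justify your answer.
lim = ln(6/19)

Euler-Maclaurin gives H_m = ln m + γ + 1/(2m) + O(1/m^2). The γ and O(1/m) terms cancel in the difference:
  H_{6n} − H_{19n} = ln(6n) − ln(19n) + O(1/n) = ln(6/19) + O(1/n).
Hence the limit is ln(6/19).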